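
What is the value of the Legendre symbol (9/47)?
(9/47) = 9^{23} mod 47 = 1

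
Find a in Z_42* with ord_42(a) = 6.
11 has order 6 mod 42 since 11^{6} ≡ 1 mod 42 and no smaller power works.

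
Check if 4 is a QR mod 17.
By Euler's criterion: 4^{8} ≡ 1 (mod 17). Since this equals 1, 4 is a QR.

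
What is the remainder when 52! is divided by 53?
By Wilson's theorem, (52)! ≡ -1 ≡ 52 (mod 53)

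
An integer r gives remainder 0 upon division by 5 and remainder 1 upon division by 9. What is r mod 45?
M = 5 × 9 = 45. M₁ = 9, y₁ ≡ 4 mod 5. M₂ = 5, y₂ ≡ 2 mod 9. r = 0×9×4 + 1×5×2 ≡ 10 mod 45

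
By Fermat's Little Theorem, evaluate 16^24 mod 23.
By Fermat: 16^{22} ≡ 1 (mod 23). So 16^{24} = 16^{22} · 16^{2} ≡ 16^{2} ≡ 3 (mod 23)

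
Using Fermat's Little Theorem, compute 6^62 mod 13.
By Fermat: 6^{12} ≡ 1 (mod 13). 62 = 5×12 + 2. So 6^{62} ≡ 6^{2} ≡ 10 (mod 13)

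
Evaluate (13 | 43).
(13/43) = 13^{21} mod 43 = 1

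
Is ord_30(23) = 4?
Powers of 23 mod 30: 23^1≡23, 23^2≡19, 23^3≡17, 23^4≡1. First k with 23^k≡1 is k=4. Yes, ord_30(23) = 4.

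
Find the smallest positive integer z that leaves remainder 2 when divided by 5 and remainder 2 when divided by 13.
M = 5 × 13 = 65. M₁ = 13, y₁ ≡ 2 mod 5. M₂ = 5, y₂ ≡ 8 mod 13. z = 2×13×2 + 2×5×8 ≡ 2 mod 65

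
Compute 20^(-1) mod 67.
Since 67 is prime, by Fermat 20^(-1) ≡ 20^{65} ≡ 57 mod 67. Verify: 20 × 57 = 1140 ≡ 1 mod 67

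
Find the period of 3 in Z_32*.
Powers of 3 mod 32: 3^1≡3, 3^2≡9, 3^3≡27, 3^4≡17, 3^5≡19, 3^6≡25, 3^7≡11, 3^8≡1. Order = 8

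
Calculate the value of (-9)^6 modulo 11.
By repeated squaring (mod 11): (-9)^{1}≡2, (-9)^{2}≡4, (-9)^{4}≡5. Then (-9)^{6} = (-9)^{4+2} ≡ 5 × 4 ≡ 9 (mod 11)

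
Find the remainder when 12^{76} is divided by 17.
By Fermat: 12^{16} ≡ 1 (mod 17). 76 = 4×16 + 12. So 12^{76} ≡ 12^{12} ≡ 4 (mod 17)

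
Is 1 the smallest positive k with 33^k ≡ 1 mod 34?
Powers of 33 mod 34: 33^1≡33, 33^2≡1. 33^1≡33≢1, so ord ≠ 1. No, the actual order is 2.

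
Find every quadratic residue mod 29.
QRs mod 29: {1, 4, 5, 6, 7, 9, 13, 16, 20, 22, 23, 24, 25, 28}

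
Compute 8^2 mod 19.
8^{2} = 64 ≡ 7 (mod 19)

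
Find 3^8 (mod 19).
By repeated squaring (mod 19): 3^{1}≡3, 3^{2}≡9, 3^{4}≡5, 3^{8}≡6. So 3^{8} ≡ 6 (mod 19)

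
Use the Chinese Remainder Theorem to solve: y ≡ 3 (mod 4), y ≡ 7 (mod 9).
M = 4 × 9 = 36. M₁ = 9, y₁ ≡ 1 (mod 4). M₂ = 4, y₂ ≡ 7 (mod 9). y = 3×9×1 + 7×4×7 ≡ 7 (mod 36)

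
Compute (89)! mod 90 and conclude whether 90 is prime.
(89)! mod 90 = 0. Since 0 ≢ -1 mod 90, 90 is not prime.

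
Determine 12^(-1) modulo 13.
Since 13 is prime, by Fermat 12^(-1) ≡ 12^{11} ≡ 12 mod 13. Verify: 12 × 12 = 144 ≡ 1 mod 13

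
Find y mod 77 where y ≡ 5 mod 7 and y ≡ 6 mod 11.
M = 7 × 11 = 77. M₁ = 11, y₁ ≡ 2 mod 7. M₂ = 7, y₂ ≡ 8 mod 11. y = 5×11×2 + 6×7×8 ≡ 61 mod 77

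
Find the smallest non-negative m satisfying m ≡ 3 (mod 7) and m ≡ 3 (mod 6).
M = 7 × 6 = 42. M₁ = 6, y₁ ≡ 6 (mod 7). M₂ = 7, y₂ ≡ 1 (mod 6). m = 3×6×6 + 3×7×1 ≡ 3 (mod 42)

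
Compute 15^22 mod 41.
By repeated squaring (mod 41): 15^{1}≡15, 15^{2}≡20, 15^{4}≡31, 15^{8}≡18, 15^{16}≡37. Then 15^{22} = 15^{16+4+2} ≡ 37 × 31 × 20 ≡ 21 (mod 41)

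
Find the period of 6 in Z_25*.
Powers of 6 mod 25: 6^1≡6, 6^2≡11, 6^3≡16, 6^4≡21, 6^5≡1. Order = 5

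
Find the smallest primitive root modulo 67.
g = 2. Powers: [2, 4, 8, 16, 32, 64, 61, ...] generates all 66 non-zero residues.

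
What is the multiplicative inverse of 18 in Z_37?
Since 37 is prime, by Fermat 18^(-1) ≡ 18^{35} ≡ 35 mod 37. Verify: 18 × 35 = 630 ≡ 1 mod 37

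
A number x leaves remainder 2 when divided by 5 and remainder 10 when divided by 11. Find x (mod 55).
M = 5 × 11 = 55. M₁ = 11, y₁ ≡ 1 (mod 5). M₂ = 5, y₂ ≡ 9 (mod 11). x = 2×11×1 + 10×5×9 ≡ 32 (mod 55)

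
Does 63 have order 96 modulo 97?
63^{32} ≡ 1 mod 97 and 32 < 96, so ord_97(63) = 32 ≠ 96 and 63 is not a primitive root.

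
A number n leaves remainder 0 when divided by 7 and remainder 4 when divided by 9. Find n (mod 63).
M = 7 × 9 = 63. M₁ = 9, y₁ ≡ 4 (mod 7). M₂ = 7, y₂ ≡ 4 (mod 9). n = 0×9×4 + 4×7×4 ≡ 49 (mod 63)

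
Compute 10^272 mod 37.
Using Fermat: 10^{36} ≡ 1 (mod 37). 272 ≡ 20 (mod 36). So 10^{272} ≡ 10^{20} ≡ 26 (mod 37)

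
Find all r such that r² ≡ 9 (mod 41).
The square roots of 9 mod 41 are 38 and 3. Verify: 38² = 1444 ≡ 9 (mod 41)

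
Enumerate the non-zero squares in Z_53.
QRs mod 53: {1, 4, 6, 7, 9, 10, 11, 13, 15, 16, 17, 24, 25, 28, 29, 36, 37, 38, 40, 42, 43, 44, 46, 47, 49, 52}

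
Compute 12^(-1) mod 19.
Since 19 is prime, by Fermat 12^(-1) ≡ 12^{17} ≡ 8 mod 19. Verify: 12 × 8 = 96 ≡ 1 mod 19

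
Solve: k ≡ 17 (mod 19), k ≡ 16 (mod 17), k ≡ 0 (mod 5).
M = 19 × 17 × 5 = 1615. M₁ = 85, y₁ ≡ 17 (mod 19). M₂ = 95, y₂ ≡ 12 (mod 17). M₃ = 323, y₃ ≡ 2 (mod 5). k = 17×85×17 + 16×95×12 + 0×323×2 ≡ 815 (mod 1615)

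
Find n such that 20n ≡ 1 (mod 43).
Since 43 is prime, by Fermat 20^(-1) ≡ 20^{41} ≡ 28 (mod 43). Verify: 20 × 28 = 560 ≡ 1 (mod 43)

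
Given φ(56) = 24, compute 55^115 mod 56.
By Euler: 55^{24} ≡ 1 mod 56 since gcd(55, 56) = 1. 115 = 4×24 + 19. So 55^{115} ≡ 55^{19} ≡ 55 mod 56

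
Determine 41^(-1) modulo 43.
Since 43 is prime, by Fermat 41^(-1) ≡ 41^{41} ≡ 21 mod 43. Verify: 41 × 21 = 861 ≡ 1 mod 43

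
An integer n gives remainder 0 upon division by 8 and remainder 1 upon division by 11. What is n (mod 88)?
M = 8 × 11 = 88. M₁ = 11, y₁ ≡ 3 (mod 8). M₂ = 8, y₂ ≡ 7 (mod 11). n = 0×11×3 + 1×8×7 ≡ 56 (mod 88)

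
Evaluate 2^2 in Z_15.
2^{2} = 4 ≡ 4 mod 15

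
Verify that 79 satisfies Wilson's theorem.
(78)! mod 79 = 78. Since this equals -1 (mod 79), Wilson confirms 79 is prime.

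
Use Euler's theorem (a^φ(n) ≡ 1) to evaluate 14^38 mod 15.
By Euler: 14^{8} ≡ 1 mod 15 since gcd(14, 15) = 1. 38 = 4×8 + 6. So 14^{38} ≡ 14^{6} ≡ 1 mod 15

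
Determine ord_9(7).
Powers of 7 mod 9: 7^1≡7, 7^2≡4, 7^3≡1. ord_9(7) = 3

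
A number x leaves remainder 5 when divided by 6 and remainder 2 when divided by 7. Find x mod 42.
M = 6 × 7 = 42. M₁ = 7, y₁ ≡ 1 mod 6. M₂ = 6, y₂ ≡ 6 mod 7. x = 5×7×1 + 2×6×6 ≡ 23 mod 42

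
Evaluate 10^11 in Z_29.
By repeated squaring (mod 29): 10^{1}≡10, 10^{2}≡13, 10^{4}≡24, 10^{8}≡25. Then 10^{11} = 10^{8+2+1} ≡ 25 × 13 × 10 ≡ 2 (mod 29)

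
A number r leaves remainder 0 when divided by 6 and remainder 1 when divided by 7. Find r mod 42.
M = 6 × 7 = 42. M₁ = 7, y₁ ≡ 1 mod 6. M₂ = 6, y₂ ≡ 6 mod 7. r = 0×7×1 + 1×6×6 ≡ 36 mod 42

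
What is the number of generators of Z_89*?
Number of primitive roots mod 89 = φ(p-1) = φ(88) = 40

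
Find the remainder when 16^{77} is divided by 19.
By Fermat: 16^{18} ≡ 1 (mod 19). 77 = 4×18 + 5. So 16^{77} ≡ 16^{5} ≡ 4 (mod 19)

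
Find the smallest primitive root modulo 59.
g = 2. For each prime q|58: 2^{29}≡58, 2^{2}≡4, none ≡ 1, so ord_59(2) = 58 and 2 is a primitive root.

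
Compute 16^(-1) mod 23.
Since 23 is prime, by Fermat 16^(-1) ≡ 16^{21} ≡ 13 mod 23. Verify: 16 × 13 = 208 ≡ 1 mod 23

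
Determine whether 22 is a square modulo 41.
By Euler's criterion: 22^{20} ≡ 40 (mod 41). Since this equals -1 (≡ 40), 22 is not a QR.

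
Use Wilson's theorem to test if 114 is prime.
(113)! mod 114 = 0. Since 0 ≢ -1 mod 114, 114 is not prime.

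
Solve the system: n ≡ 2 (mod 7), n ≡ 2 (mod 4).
M = 7 × 4 = 28. M₁ = 4, y₁ ≡ 2 (mod 7). M₂ = 7, y₂ ≡ 3 (mod 4). n = 2×4×2 + 2×7×3 ≡ 2 (mod 28)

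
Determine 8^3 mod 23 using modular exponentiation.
8^{3} = 512 ≡ 6 mod 23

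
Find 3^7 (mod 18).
By repeated squaring (mod 18): 3^{1}≡3, 3^{2}≡9, 3^{4}≡9. Then 3^{7} = 3^{4+2+1} ≡ 9 × 9 × 3 ≡ 9 (mod 18)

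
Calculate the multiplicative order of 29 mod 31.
Powers of 29 mod 31: 29^1≡29, 29^2≡4, 29^3≡23, 29^4≡16, 29^5≡30, 29^6≡2, 29^7≡27, 29^8≡8, 29^9≡15, 29^10≡1. ord_31(29) = 10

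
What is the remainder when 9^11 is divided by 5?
Using Fermat: 9^{4} ≡ 1 (mod 5). 11 ≡ 3 (mod 4). So 9^{11} ≡ 9^{3} ≡ 4 (mod 5)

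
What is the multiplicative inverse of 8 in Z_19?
Since 19 is prime, by Fermat 8^(-1) ≡ 8^{17} ≡ 12 (mod 19). Verify: 8 × 12 = 96 ≡ 1 (mod 19)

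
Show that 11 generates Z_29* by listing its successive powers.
11^1, 11^2, ..., 11^{28} mod 29: [11, 5, 26, 25, 14, 9, 12, 16, 2, 22, 10, 23, 21, 28, 18, 24, 3, 4, 15, 20, 17, 13, 27, 7, 19, 6, 8, 1]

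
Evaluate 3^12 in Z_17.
By repeated squaring mod 17: 3^{1}≡3, 3^{2}≡9, 3^{4}≡13, 3^{8}≡16. Then 3^{12} = 3^{8+4} ≡ 16 × 13 ≡ 4 mod 17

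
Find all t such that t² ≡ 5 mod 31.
The square roots of 5 mod 31 are 25 and 6. Verify: 25² = 625 ≡ 5 mod 31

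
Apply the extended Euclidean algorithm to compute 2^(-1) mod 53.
Extended GCD: 2(-26) + 53(1) = 1. So 2^(-1) ≡ -26 ≡ 27 (mod 53). Verify: 2 × 27 = 54 ≡ 1 (mod 53)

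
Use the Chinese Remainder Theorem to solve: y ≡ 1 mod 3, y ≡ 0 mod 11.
M = 3 × 11 = 33. M₁ = 11, y₁ ≡ 2 mod 3. M₂ = 3, y₂ ≡ 4 mod 11. y = 1×11×2 + 0×3×4 ≡ 22 mod 33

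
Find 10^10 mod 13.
By repeated squaring mod 13: 10^{1}≡10, 10^{2}≡9, 10^{4}≡3, 10^{8}≡9. Then 10^{10} = 10^{8+2} ≡ 9 × 9 ≡ 3 mod 13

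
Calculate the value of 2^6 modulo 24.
By repeated squaring (mod 24): 2^{1}≡2, 2^{2}≡4, 2^{4}≡16. Then 2^{6} = 2^{4+2} ≡ 16 × 4 ≡ 16 (mod 24)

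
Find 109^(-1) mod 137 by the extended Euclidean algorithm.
Extended GCD: 109(44) + 137(-35) = 1. So 109^(-1) ≡ 44 mod 137. Verify: 109 × 44 = 4796 ≡ 1 mod 137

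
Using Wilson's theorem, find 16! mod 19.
(18)! = (16)! × (17) × (18) ≡ -1 mod 19. So (16)! ≡ -1 × [(18)(17)]^(-1) ≡ 9 mod 19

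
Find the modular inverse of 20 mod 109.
Since 109 is prime, by Fermat 20^(-1) ≡ 20^{107} ≡ 60 (mod 109). Verify: 20 × 60 = 1200 ≡ 1 (mod 109)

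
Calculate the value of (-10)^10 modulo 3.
Using Fermat: (-10)^{2} ≡ 1 (mod 3). 10 ≡ 0 (mod 2). So (-10)^{10} ≡ (-10)^{0} ≡ 1 (mod 3)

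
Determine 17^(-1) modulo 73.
Since 73 is prime, by Fermat 17^(-1) ≡ 17^{71} ≡ 43 (mod 73). Verify: 17 × 43 = 731 ≡ 1 (mod 73)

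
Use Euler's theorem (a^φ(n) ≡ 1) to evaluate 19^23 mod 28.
By Euler: 19^{12} ≡ 1 (mod 28) since gcd(19, 28) = 1. 23 = 1×12 + 11. So 19^{23} ≡ 19^{11} ≡ 3 (mod 28)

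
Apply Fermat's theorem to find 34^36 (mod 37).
By Fermat's Little Theorem, 34^{36} ≡ 1 (mod 37) since 37 is prime and gcd(34, 37) = 1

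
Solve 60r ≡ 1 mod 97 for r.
Since 97 is prime, by Fermat 60^(-1) ≡ 60^{95} ≡ 76 mod 97. Verify: 60 × 76 = 4560 ≡ 1 mod 97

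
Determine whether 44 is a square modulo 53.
By Euler's criterion: 44^{26} ≡ 1 mod 53. Since this equals 1, 44 is a QR.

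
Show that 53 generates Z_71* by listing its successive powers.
53^1, 53^2, ..., 53^{70} mod 71: [53, 40, 61, 38, 26, 29, 46, 24, 65, 37, 44, 60, 56, 57, 39, 8, 69, 36, 62, 20, 66, 19, 13, 50, 23, 12, 68, 54, 22, 30, 28, 64, 55, 4, 70, 18, 31, 10, 33, 45, 42, 25, 47, 6, 34, 27, 11, 15, 14, 32, 63, 2, 35, 9, 51, 5, 52, 58, 21, 48, 59, 3, 17, 49, 41, 43, 7, 16, 67, 1]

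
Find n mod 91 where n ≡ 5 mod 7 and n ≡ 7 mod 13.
M = 7 × 13 = 91. M₁ = 13, y₁ ≡ 6 mod 7. M₂ = 7, y₂ ≡ 2 mod 13. n = 5×13×6 + 7×7×2 ≡ 33 mod 91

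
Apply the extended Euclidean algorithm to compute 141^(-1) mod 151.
Extended GCD: 141(15) + 151(-14) = 1. So 141^(-1) ≡ 15 mod 151. Verify: 141 × 15 = 2115 ≡ 1 mod 151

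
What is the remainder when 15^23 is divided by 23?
Using Fermat: 15^{22} ≡ 1 (mod 23). 23 ≡ 1 (mod 22). So 15^{23} ≡ 15^{1} ≡ 15 (mod 23)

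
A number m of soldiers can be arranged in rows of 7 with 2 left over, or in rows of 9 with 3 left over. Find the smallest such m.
M = 7 × 9 = 63. M₁ = 9, y₁ ≡ 4 (mod 7). M₂ = 7, y₂ ≡ 4 (mod 9). m = 2×9×4 + 3×7×4 ≡ 30 (mod 63)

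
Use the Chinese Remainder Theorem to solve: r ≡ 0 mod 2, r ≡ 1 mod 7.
M = 2 × 7 = 14. M₁ = 7, y₁ ≡ 1 mod 2. M₂ = 2, y₂ ≡ 4 mod 7. r = 0×7×1 + 1×2×4 ≡ 8 mod 14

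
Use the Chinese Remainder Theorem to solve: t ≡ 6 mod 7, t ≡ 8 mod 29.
M = 7 × 29 = 203. M₁ = 29, y₁ ≡ 1 mod 7. M₂ = 7, y₂ ≡ 25 mod 29. t = 6×29×1 + 8×7×25 ≡ 153 mod 203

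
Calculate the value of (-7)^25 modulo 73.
By repeated squaring mod 73: (-7)^{1}≡66, (-7)^{2}≡49, (-7)^{4}≡65, (-7)^{8}≡64, (-7)^{16}≡8. Then (-7)^{25} = (-7)^{16+8+1} ≡ 8 × 64 × 66 ≡ 66 mod 73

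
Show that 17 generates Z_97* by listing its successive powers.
17^1, 17^2, ..., 17^{96} mod 97: [17, 95, 63, 4, 68, 89, 58, 16, 78, 65, 38, 64, 21, 66, 55, 62, 84, 70, 26, 54, 45, 86, 7, 22, 83, 53, 28, 88, 41, 18, 15, 61, 67, 72, 60, 50, 74, 94, 46, 6, 5, 85, 87, 24, 20, 49, 57, 96, 80, 2, 34, 93, 29, 8, 39, 81, 19, 32, 59, 33, 76, 31, 42, 35, 13, 27, 71, 43, 52, 11, 90, 75, 14, 44, 69, 9, 56, 79, 82, 36, 30, 25, 37, 47, 23, 3, 51, 91, 92, 12, 10, 73, 77, 48, 40, 1]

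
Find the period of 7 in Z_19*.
Powers of 7 mod 19: 7^1≡7, 7^2≡11, 7^3≡1. ord_19(7) = 3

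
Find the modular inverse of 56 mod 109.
Since 109 is prime, by Fermat 56^(-1) ≡ 56^{107} ≡ 37 (mod 109). Verify: 56 × 37 = 2072 ≡ 1 (mod 109)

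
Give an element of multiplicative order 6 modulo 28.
3 has order 6 mod 28 since 3^{6} ≡ 1 (mod 28) and no smaller power works.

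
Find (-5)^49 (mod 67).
By repeated squaring (mod 67): (-5)^{1}≡62, (-5)^{2}≡25, (-5)^{4}≡22, (-5)^{8}≡15, (-5)^{16}≡24, (-5)^{32}≡40. Then (-5)^{49} = (-5)^{32+16+1} ≡ 40 × 24 × 62 ≡ 24 (mod 67)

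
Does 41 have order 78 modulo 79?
41^{26} ≡ 1 (mod 79) and 26 < 78, so ord_79(41) = 26 ≠ 78 and 41 is not a primitive root.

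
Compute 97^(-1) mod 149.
Since 149 is prime, by Fermat 97^(-1) ≡ 97^{147} ≡ 106 mod 149. Verify: 97 × 106 = 10282 ≡ 1 mod 149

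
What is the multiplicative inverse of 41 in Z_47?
Since 47 is prime, by Fermat 41^(-1) ≡ 41^{45} ≡ 39 (mod 47). Verify: 41 × 39 = 1599 ≡ 1 (mod 47)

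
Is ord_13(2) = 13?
Powers of 2 mod 13: 2^1≡2, 2^2≡4, 2^3≡8, 2^4≡3, 2^5≡6, 2^6≡12, 2^7≡11, 2^8≡9, 2^9≡5, 2^10≡10, 2^11≡7, 2^12≡1. Already 2^12≡1, so the order is 12 < 13. No, the actual order is 12.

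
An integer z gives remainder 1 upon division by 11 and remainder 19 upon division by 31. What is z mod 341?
M = 11 × 31 = 341. M₁ = 31, y₁ ≡ 5 mod 11. M₂ = 11, y₂ ≡ 17 mod 31. z = 1×31×5 + 19×11×17 ≡ 298 mod 341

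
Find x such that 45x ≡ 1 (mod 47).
Since 47 is prime, by Fermat 45^(-1) ≡ 45^{45} ≡ 23 (mod 47). Verify: 45 × 23 = 1035 ≡ 1 (mod 47)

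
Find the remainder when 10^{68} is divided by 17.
By Fermat: 10^{16} ≡ 1 mod 17. 68 = 4×16 + 4. So 10^{68} ≡ 10^{4} ≡ 4 mod 17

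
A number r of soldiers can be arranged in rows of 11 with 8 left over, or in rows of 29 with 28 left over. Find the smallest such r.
M = 11 × 29 = 319. M₁ = 29, y₁ ≡ 8 mod 11. M₂ = 11, y₂ ≡ 8 mod 29. r = 8×29×8 + 28×11×8 ≡ 173 mod 319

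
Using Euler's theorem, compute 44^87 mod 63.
By Euler: 44^{36} ≡ 1 mod 63 since gcd(44, 63) = 1. 87 = 2×36 + 15. So 44^{87} ≡ 44^{15} ≡ 8 mod 63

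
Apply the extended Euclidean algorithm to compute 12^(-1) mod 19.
Extended GCD: 12(8) + 19(-5) = 1. So 12^(-1) ≡ 8 (mod 19). Verify: 12 × 8 = 96 ≡ 1 (mod 19)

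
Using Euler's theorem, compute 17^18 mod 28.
By Euler: 17^{12} ≡ 1 (mod 28) since gcd(17, 28) = 1. 18 = 1×12 + 6. So 17^{18} ≡ 17^{6} ≡ 1 (mod 28)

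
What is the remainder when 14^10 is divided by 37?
By repeated squaring (mod 37): 14^{1}≡14, 14^{2}≡11, 14^{4}≡10, 14^{8}≡26. Then 14^{10} = 14^{8+2} ≡ 26 × 11 ≡ 27 (mod 37)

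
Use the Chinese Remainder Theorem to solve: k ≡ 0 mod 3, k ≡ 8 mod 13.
M = 3 × 13 = 39. M₁ = 13, y₁ ≡ 1 mod 3. M₂ = 3, y₂ ≡ 9 mod 13. k = 0×13×1 + 8×3×9 ≡ 21 mod 39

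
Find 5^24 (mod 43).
By repeated squaring (mod 43): 5^{1}≡5, 5^{2}≡25, 5^{4}≡23, 5^{8}≡13, 5^{16}≡40. Then 5^{24} = 5^{16+8} ≡ 40 × 13 ≡ 4 (mod 43)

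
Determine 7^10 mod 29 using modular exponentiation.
By repeated squaring mod 29: 7^{1}≡7, 7^{2}≡20, 7^{4}≡23, 7^{8}≡7. Then 7^{10} = 7^{8+2} ≡ 7 × 20 ≡ 24 mod 29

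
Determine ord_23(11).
Powers of 11 mod 23: 11^1≡11, 11^2≡6, 11^3≡20, 11^4≡13, 11^5≡5, 11^6≡9, 11^7≡7, 11^8≡8, 11^9≡19, 11^10≡2, 11^11≡22, 11^12≡12, 11^13≡17, 11^14≡3, 11^15≡10, 11^16≡18, 11^17≡14, 11^18≡16, 11^19≡15, 11^20≡4, 11^21≡21, 11^22≡1. Order = 22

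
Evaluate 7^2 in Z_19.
7^{2} = 49 ≡ 11 mod 19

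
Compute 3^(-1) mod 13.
Since 13 is prime, by Fermat 3^(-1) ≡ 3^{11} ≡ 9 mod 13. Verify: 3 × 9 = 27 ≡ 1 mod 13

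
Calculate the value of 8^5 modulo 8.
By repeated squaring mod 8: 8^{1}≡0, 8^{2}≡0, 8^{4}≡0. Then 8^{5} = 8^{4+1} ≡ 0 × 0 ≡ 0 mod 8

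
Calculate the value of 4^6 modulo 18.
By repeated squaring (mod 18): 4^{1}≡4, 4^{2}≡16, 4^{4}≡4. Then 4^{6} = 4^{4+2} ≡ 4 × 16 ≡ 10 (mod 18)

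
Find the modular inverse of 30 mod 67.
Since 67 is prime, by Fermat 30^(-1) ≡ 30^{65} ≡ 38 (mod 67). Verify: 30 × 38 = 1140 ≡ 1 (mod 67)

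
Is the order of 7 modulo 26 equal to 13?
Powers of 7 mod 26: 7^1≡7, 7^2≡23, 7^3≡5, 7^4≡9, 7^5≡11, 7^6≡25, 7^7≡19, 7^8≡3, 7^9≡21, 7^10≡17, 7^11≡15, 7^12≡1. Already 7^12≡1, so the order is 12 < 13. No, the actual order is 12.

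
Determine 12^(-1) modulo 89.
Since 89 is prime, by Fermat 12^(-1) ≡ 12^{87} ≡ 52 mod 89. Verify: 12 × 52 = 624 ≡ 1 mod 89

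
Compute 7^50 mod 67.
By repeated squaring mod 67: 7^{1}≡7, 7^{2}≡49, 7^{4}≡56, 7^{8}≡54, 7^{16}≡35, 7^{32}≡19. Then 7^{50} = 7^{32+16+2} ≡ 19 × 35 × 49 ≡ 23 mod 67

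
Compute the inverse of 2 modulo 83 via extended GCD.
Extended GCD: 2(-41) + 83(1) = 1. So 2^(-1) ≡ -41 ≡ 42 (mod 83). Verify: 2 × 42 = 84 ≡ 1 (mod 83)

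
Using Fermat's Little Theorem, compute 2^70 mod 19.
By Fermat: 2^{18} ≡ 1 mod 19. 70 = 3×18 + 16. So 2^{70} ≡ 2^{16} ≡ 5 mod 19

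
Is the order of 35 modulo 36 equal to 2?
Powers of 35 mod 36: 35^1≡35, 35^2≡1. First k with 35^k≡1 is k=2. Yes, ord_36(35) = 2.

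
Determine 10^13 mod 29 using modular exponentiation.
By repeated squaring (mod 29): 10^{1}≡10, 10^{2}≡13, 10^{4}≡24, 10^{8}≡25. Then 10^{13} = 10^{8+4+1} ≡ 25 × 24 × 10 ≡ 26 (mod 29)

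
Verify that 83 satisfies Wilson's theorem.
(82)! mod 83 = 82. Since this equals -1 (mod 83), Wilson confirms 83 is prime.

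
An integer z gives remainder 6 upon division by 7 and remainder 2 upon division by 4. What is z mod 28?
M = 7 × 4 = 28. M₁ = 4, y₁ ≡ 2 mod 7. M₂ = 7, y₂ ≡ 3 mod 4. z = 6×4×2 + 2×7×3 ≡ 6 mod 28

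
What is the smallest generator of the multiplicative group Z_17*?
g = 3. Powers: [3, 9, 10, 13, 5, 15, 11, 16, 14, 8, ...] generates all 16 non-zero residues.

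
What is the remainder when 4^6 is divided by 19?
By repeated squaring mod 19: 4^{1}≡4, 4^{2}≡16, 4^{4}≡9. Then 4^{6} = 4^{4+2} ≡ 9 × 16 ≡ 11 mod 19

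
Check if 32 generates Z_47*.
32^{23} ≡ 1 mod 47 and 23 < 46, so ord_47(32) = 23 ≠ 46 and 32 is not a primitive root.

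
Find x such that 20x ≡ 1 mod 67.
Since 67 is prime, by Fermat 20^(-1) ≡ 20^{65} ≡ 57 mod 67. Verify: 20 × 57 = 1140 ≡ 1 mod 67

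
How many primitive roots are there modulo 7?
Number of primitive roots mod 7 = φ(p-1) = φ(6) = 2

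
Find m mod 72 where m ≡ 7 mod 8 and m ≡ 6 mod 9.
M = 8 × 9 = 72. M₁ = 9, y₁ ≡ 1 mod 8. M₂ = 8, y₂ ≡ 8 mod 9. m = 7×9×1 + 6×8×8 ≡ 15 mod 72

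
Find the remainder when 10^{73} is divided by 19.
By Fermat: 10^{18} ≡ 1 (mod 19). 73 = 4×18 + 1. So 10^{73} ≡ 10^{1} ≡ 10 (mod 19)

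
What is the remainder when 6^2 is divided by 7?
6^{2} = 36 ≡ 1 (mod 7)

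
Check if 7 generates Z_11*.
ord_11(7) divides 10. For each prime q|10: 7^{5}≡10, 7^{2}≡5, none ≡ 1. So 7 has order 10 and is a primitive root mod 11.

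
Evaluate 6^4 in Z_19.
6^{4} = 1296 ≡ 4 (mod 19)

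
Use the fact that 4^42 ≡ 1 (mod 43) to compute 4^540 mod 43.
By Fermat: 4^{42} ≡ 1 (mod 43). 540 ≡ 36 (mod 42). So 4^{540} ≡ 4^{36} ≡ 4 (mod 43)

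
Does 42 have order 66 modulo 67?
42^{22} ≡ 1 (mod 67) and 22 < 66, so ord_67(42) = 22 ≠ 66 and 42 is not a primitive root.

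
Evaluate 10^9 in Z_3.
Using Fermat: 10^{2} ≡ 1 mod 3. 9 ≡ 1 mod 2. So 10^{9} ≡ 10^{1} ≡ 1 mod 3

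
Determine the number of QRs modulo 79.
For prime 79, there are (p-1)/2 = (79-1)/2 = 39 quadratic residues (excluding 0).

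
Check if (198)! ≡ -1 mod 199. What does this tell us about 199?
(198)! mod 199 = 198. Since this equals -1 mod 199, Wilson confirms 199 is prime.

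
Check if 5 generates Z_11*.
5^{5} ≡ 1 (mod 11) and 5 < 10, so ord_11(5) = 5 ≠ 10 and 5 is not a primitive root.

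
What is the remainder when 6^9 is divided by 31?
By repeated squaring (mod 31): 6^{1}≡6, 6^{2}≡5, 6^{4}≡25, 6^{8}≡5. Then 6^{9} = 6^{8+1} ≡ 5 × 6 ≡ 30 (mod 31)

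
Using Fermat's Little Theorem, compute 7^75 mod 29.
By Fermat: 7^{28} ≡ 1 mod 29. 75 = 2×28 + 19. So 7^{75} ≡ 7^{19} ≡ 16 mod 29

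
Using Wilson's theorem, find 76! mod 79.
(78)! = (76)! × (77) × (78) ≡ -1 (mod 79). So (76)! ≡ -1 × [(78)(77)]^(-1) ≡ 39 (mod 79)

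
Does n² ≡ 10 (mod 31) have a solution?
By Euler's criterion: 10^{15} ≡ 1 (mod 31). Since this equals 1, 10 is a QR.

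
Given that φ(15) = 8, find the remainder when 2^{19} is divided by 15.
By Euler: 2^{8} ≡ 1 mod 15 since gcd(2, 15) = 1. 19 = 2×8 + 3. So 2^{19} ≡ 2^{3} ≡ 8 mod 15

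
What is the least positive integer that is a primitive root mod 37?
g = 2. Powers: [2, 4, 8, 16, 32, 27, 17, 34, 31, 25, ...] generates all 36 non-zero residues.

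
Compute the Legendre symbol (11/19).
(11/19) = 11^{9} mod 19 = 1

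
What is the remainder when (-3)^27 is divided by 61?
By repeated squaring mod 61: (-3)^{1}≡58, (-3)^{2}≡9, (-3)^{4}≡20, (-3)^{8}≡34, (-3)^{16}≡58. Then (-3)^{27} = (-3)^{16+8+2+1} ≡ 58 × 34 × 9 × 58 ≡ 9 mod 61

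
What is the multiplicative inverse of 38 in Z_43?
Since 43 is prime, by Fermat 38^(-1) ≡ 38^{41} ≡ 17 mod 43. Verify: 38 × 17 = 646 ≡ 1 mod 43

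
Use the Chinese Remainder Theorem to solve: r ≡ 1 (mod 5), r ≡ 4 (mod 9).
M = 5 × 9 = 45. M₁ = 9, y₁ ≡ 4 (mod 5). M₂ = 5, y₂ ≡ 2 (mod 9). r = 1×9×4 + 4×5×2 ≡ 31 (mod 45)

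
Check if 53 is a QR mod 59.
By Euler's criterion: 53^{29} ≡ 1 (mod 59). Since this equals 1, 53 is a QR.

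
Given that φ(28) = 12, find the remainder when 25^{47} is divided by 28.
By Euler: 25^{12} ≡ 1 mod 28 since gcd(25, 28) = 1. 47 = 3×12 + 11. So 25^{47} ≡ 25^{11} ≡ 9 mod 28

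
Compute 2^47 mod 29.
Using Fermat: 2^{28} ≡ 1 mod 29. 47 ≡ 19 mod 28. So 2^{47} ≡ 2^{19} ≡ 26 mod 29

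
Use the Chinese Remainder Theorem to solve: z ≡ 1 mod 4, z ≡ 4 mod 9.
M = 4 × 9 = 36. M₁ = 9, y₁ ≡ 1 mod 4. M₂ = 4, y₂ ≡ 7 mod 9. z = 1×9×1 + 4×4×7 ≡ 13 mod 36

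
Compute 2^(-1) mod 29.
Since 29 is prime, by Fermat 2^(-1) ≡ 2^{27} ≡ 15 mod 29. Verify: 2 × 15 = 30 ≡ 1 mod 29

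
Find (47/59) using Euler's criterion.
(47/59) = 47^{29} mod 59 = -1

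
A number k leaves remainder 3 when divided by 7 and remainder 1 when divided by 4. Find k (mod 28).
M = 7 × 4 = 28. M₁ = 4, y₁ ≡ 2 (mod 7). M₂ = 7, y₂ ≡ 3 (mod 4). k = 3×4×2 + 1×7×3 ≡ 17 (mod 28)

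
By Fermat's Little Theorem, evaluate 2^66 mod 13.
By Fermat: 2^{12} ≡ 1 mod 13. 66 = 5×12 + 6. So 2^{66} ≡ 2^{6} ≡ 12 mod 13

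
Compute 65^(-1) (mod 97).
Since 97 is prime, by Fermat 65^(-1) ≡ 65^{95} ≡ 3 (mod 97). Verify: 65 × 3 = 195 ≡ 1 (mod 97)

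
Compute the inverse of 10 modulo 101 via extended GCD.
Extended GCD: 10(-10) + 101(1) = 1. So 10^(-1) ≡ -10 ≡ 91 (mod 101). Verify: 10 × 91 = 910 ≡ 1 (mod 101)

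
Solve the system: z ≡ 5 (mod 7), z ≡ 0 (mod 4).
M = 7 × 4 = 28. M₁ = 4, y₁ ≡ 2 (mod 7). M₂ = 7, y₂ ≡ 3 (mod 4). z = 5×4×2 + 0×7×3 ≡ 12 (mod 28)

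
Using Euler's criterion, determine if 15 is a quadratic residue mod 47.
By Euler's criterion: 15^{23} ≡ 46 mod 47. Since this equals -1 (≡ 46), 15 is not a QR.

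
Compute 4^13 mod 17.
By repeated squaring (mod 17): 4^{1}≡4, 4^{2}≡16, 4^{4}≡1, 4^{8}≡1. Then 4^{13} = 4^{8+4+1} ≡ 1 × 1 × 4 ≡ 4 (mod 17)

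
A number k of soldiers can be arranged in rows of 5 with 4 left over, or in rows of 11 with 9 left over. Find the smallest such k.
M = 5 × 11 = 55. M₁ = 11, y₁ ≡ 1 (mod 5). M₂ = 5, y₂ ≡ 9 (mod 11). k = 4×11×1 + 9×5×9 ≡ 9 (mod 55)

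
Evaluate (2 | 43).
(2/43) = 2^{21} mod 43 = -1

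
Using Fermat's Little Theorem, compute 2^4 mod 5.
By Fermat's Little Theorem, 2^{4} ≡ 1 mod 5 since 5 is prime and gcd(2, 5) = 1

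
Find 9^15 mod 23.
By repeated squaring mod 23: 9^{1}≡9, 9^{2}≡12, 9^{4}≡6, 9^{8}≡13. Then 9^{15} = 9^{8+4+2+1} ≡ 13 × 6 × 12 × 9 ≡ 6 mod 23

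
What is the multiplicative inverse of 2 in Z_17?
Since 17 is prime, by Fermat 2^(-1) ≡ 2^{15} ≡ 9 (mod 17). Verify: 2 × 9 = 18 ≡ 1 (mod 17)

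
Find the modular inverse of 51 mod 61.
Since 61 is prime, by Fermat 51^(-1) ≡ 51^{59} ≡ 6 mod 61. Verify: 51 × 6 = 306 ≡ 1 mod 61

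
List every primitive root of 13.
There are φ(12) = 4 primitive roots mod 13: {2, 6, 7, 11}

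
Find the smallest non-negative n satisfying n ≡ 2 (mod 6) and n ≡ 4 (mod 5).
M = 6 × 5 = 30. M₁ = 5, y₁ ≡ 5 (mod 6). M₂ = 6, y₂ ≡ 1 (mod 5). n = 2×5×5 + 4×6×1 ≡ 14 (mod 30)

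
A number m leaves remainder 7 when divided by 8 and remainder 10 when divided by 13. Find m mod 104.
M = 8 × 13 = 104. M₁ = 13, y₁ ≡ 5 mod 8. M₂ = 8, y₂ ≡ 5 mod 13. m = 7×13×5 + 10×8×5 ≡ 23 mod 104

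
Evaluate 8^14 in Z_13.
Using Fermat: 8^{12} ≡ 1 mod 13. 14 ≡ 2 mod 12. So 8^{14} ≡ 8^{2} ≡ 12 mod 13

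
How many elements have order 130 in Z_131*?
Number of primitive roots mod 131 = φ(p-1) = φ(130) = 48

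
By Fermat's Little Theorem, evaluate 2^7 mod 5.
By Fermat: 2^{4} ≡ 1 mod 5. So 2^{7} = 2^{4} · 2^{3} ≡ 2^{3} ≡ 3 mod 5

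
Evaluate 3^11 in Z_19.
By repeated squaring (mod 19): 3^{1}≡3, 3^{2}≡9, 3^{4}≡5, 3^{8}≡6. Then 3^{11} = 3^{8+2+1} ≡ 6 × 9 × 3 ≡ 10 (mod 19)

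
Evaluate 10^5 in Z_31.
By repeated squaring mod 31: 10^{1}≡10, 10^{2}≡7, 10^{4}≡18. Then 10^{5} = 10^{4+1} ≡ 18 × 10 ≡ 25 mod 31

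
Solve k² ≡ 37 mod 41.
The square roots of 37 mod 41 are 18 and 23. Verify: 18² = 324 ≡ 37 mod 41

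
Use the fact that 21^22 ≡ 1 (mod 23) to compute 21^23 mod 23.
By Fermat: 21^{22} ≡ 1 (mod 23). So 21^{23} = 21^{22} · 21^{1} ≡ 21^{1} ≡ 21 (mod 23)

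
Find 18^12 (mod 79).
By repeated squaring (mod 79): 18^{1}≡18, 18^{2}≡8, 18^{4}≡64, 18^{8}≡67. Then 18^{12} = 18^{8+4} ≡ 67 × 64 ≡ 22 (mod 79)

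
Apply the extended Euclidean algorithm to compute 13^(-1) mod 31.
Extended GCD: 13(12) + 31(-5) = 1. So 13^(-1) ≡ 12 mod 31. Verify: 13 × 12 = 156 ≡ 1 mod 31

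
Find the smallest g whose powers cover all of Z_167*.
g = 5. For each prime q|166: 5^{83}≡166, 5^{2}≡25, none ≡ 1, so ord_167(5) = 166 and 5 is a primitive root.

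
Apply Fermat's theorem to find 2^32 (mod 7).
By Fermat: 2^{6} ≡ 1 (mod 7). 32 = 5×6 + 2. So 2^{32} ≡ 2^{2} ≡ 4 (mod 7)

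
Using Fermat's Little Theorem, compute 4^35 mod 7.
By Fermat: 4^{6} ≡ 1 (mod 7). 35 = 5×6 + 5. So 4^{35} ≡ 4^{5} ≡ 2 (mod 7)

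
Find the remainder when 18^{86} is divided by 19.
By Fermat: 18^{18} ≡ 1 (mod 19). 86 = 4×18 + 14. So 18^{86} ≡ 18^{14} ≡ 1 (mod 19)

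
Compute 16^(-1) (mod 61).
Since 61 is prime, by Fermat 16^(-1) ≡ 16^{59} ≡ 42 (mod 61). Verify: 16 × 42 = 672 ≡ 1 (mod 61)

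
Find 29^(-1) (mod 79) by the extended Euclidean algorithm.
Extended GCD: 29(30) + 79(-11) = 1. So 29^(-1) ≡ 30 (mod 79). Verify: 29 × 30 = 870 ≡ 1 (mod 79)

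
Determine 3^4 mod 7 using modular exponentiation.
3^{4} = 81 ≡ 4 mod 7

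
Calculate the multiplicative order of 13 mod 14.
Powers of 13 mod 14: 13^1≡13, 13^2≡1. So the order of 13 is 2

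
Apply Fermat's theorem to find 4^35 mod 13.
By Fermat: 4^{12} ≡ 1 mod 13. 35 = 2×12 + 11. So 4^{35} ≡ 4^{11} ≡ 10 mod 13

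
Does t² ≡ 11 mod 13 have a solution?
By Euler's criterion: 11^{6} ≡ 12 mod 13. Since this equals -1 (≡ 12), 11 is not a QR.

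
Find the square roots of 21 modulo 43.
The square roots of 21 mod 43 are 35 and 8. Verify: 35² = 1225 ≡ 21 (mod 43)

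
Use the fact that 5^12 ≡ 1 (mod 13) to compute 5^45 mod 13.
By Fermat: 5^{12} ≡ 1 (mod 13). 45 = 3×12 + 9. So 5^{45} ≡ 5^{9} ≡ 5 (mod 13)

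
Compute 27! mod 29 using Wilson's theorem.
(28)! = (27)! × (28) ≡ -1 mod 29. So (27)! ≡ -1 × (28)^(-1) ≡ (-1)×(-1) = 1 mod 29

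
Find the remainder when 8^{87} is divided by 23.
By Fermat: 8^{22} ≡ 1 mod 23. 87 = 3×22 + 21. So 8^{87} ≡ 8^{21} ≡ 3 mod 23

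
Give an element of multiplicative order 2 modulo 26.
25 has order 2 mod 26 since 25^{2} ≡ 1 mod 26 and no smaller power works.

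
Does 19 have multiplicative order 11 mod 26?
Powers of 19 mod 26: 19^1≡19, 19^2≡23, 19^3≡21, 19^4≡9, 19^5≡15, 19^6≡25, 19^7≡7, 19^8≡3, 19^9≡5, 19^10≡17, 19^11≡11, 19^12≡1. 19^11≡11≢1, so ord ≠ 11. No, the actual order is 12.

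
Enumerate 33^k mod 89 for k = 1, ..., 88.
33^1, 33^2, ..., 33^{88} mod 89: [33, 21, 70, 85, 46, 5, 76, 16, 83, 69, 52, 25, 24, 80, 59, 78, 82, 36, 31, 44, 28, 34, 54, 2, 66, 42, 51, 81, 3, 10, 63, 32, 77, 49, 15, 50, 48, 71, 29, 67, 75, 72, 62, 88, 56, 68, 19, 4, 43, 84, 13, 73, 6, 20, 37, 64, 65, 9, 30, 11, 7, 53, 58, 45, 61, 55, 35, 87, 23, 47, 38, 8, 86, 79, 26, 57, 12, 40, 74, 39, 41, 18, 60, 22, 14, 17, 27, 1]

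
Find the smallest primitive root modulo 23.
g = 5. Powers: [5, 2, 10, 4, 20, 8, ...] generates all 22 non-zero residues.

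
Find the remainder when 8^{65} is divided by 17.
By Fermat: 8^{16} ≡ 1 (mod 17). 65 = 4×16 + 1. So 8^{65} ≡ 8^{1} ≡ 8 (mod 17)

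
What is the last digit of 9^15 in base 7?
Using Fermat: 9^{6} ≡ 1 (mod 7). 15 ≡ 3 (mod 6). So 9^{15} ≡ 9^{3} ≡ 1 (mod 7)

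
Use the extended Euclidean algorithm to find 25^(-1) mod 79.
Extended GCD: 25(19) + 79(-6) = 1. So 25^(-1) ≡ 19 (mod 79). Verify: 25 × 19 = 475 ≡ 1 (mod 79)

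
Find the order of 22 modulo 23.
Powers of 22 mod 23: 22^1≡22, 22^2≡1. Order = 2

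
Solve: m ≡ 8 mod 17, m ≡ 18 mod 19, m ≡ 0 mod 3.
M = 17 × 19 × 3 = 969. M₁ = 57, y₁ ≡ 3 mod 17. M₂ = 51, y₂ ≡ 3 mod 19. M₃ = 323, y₃ ≡ 2 mod 3. m = 8×57×3 + 18×51×3 + 0×323×2 ≡ 246 mod 969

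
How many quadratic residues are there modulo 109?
Exactly half the non-zero residues mod a prime are QRs: (109-1)/2 = 54.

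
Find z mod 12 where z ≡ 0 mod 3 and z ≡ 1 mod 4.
M = 3 × 4 = 12. M₁ = 4, y₁ ≡ 1 mod 3. M₂ = 3, y₂ ≡ 3 mod 4. z = 0×4×1 + 1×3×3 ≡ 9 mod 12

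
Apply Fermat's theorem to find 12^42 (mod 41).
By Fermat: 12^{40} ≡ 1 (mod 41). So 12^{42} = 12^{40} · 12^{2} ≡ 12^{2} ≡ 21 (mod 41)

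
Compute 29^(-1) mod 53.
Since 53 is prime, by Fermat 29^(-1) ≡ 29^{51} ≡ 11 mod 53. Verify: 29 × 11 = 319 ≡ 1 mod 53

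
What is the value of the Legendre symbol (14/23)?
(14/23) = 14^{11} mod 23 = -1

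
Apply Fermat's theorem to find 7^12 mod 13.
By Fermat's Little Theorem, 7^{12} ≡ 1 mod 13 since 13 is prime and gcd(7, 13) = 1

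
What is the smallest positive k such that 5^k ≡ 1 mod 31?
Powers of 5 mod 31: 5^1≡5, 5^2≡25, 5^3≡1. Order = 3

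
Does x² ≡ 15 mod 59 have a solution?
By Euler's criterion: 15^{29} ≡ 1 mod 59. Since this equals 1, 15 is a QR.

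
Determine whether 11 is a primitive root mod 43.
11^{7} ≡ 1 mod 43 and 7 < 42, so ord_43(11) = 7 ≠ 42 and 11 is not a primitive root.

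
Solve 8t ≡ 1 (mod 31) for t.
Since 31 is prime, by Fermat 8^(-1) ≡ 8^{29} ≡ 4 (mod 31). Verify: 8 × 4 = 32 ≡ 1 (mod 31)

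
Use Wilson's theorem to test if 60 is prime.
(59)! mod 60 = 0. Since 0 ≢ -1 (mod 60), 60 is not prime.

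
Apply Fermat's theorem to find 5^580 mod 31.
By Fermat: 5^{30} ≡ 1 mod 31. 580 ≡ 10 mod 30. So 5^{580} ≡ 5^{10} ≡ 5 mod 31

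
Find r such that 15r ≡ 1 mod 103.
Since 103 is prime, by Fermat 15^(-1) ≡ 15^{101} ≡ 55 mod 103. Verify: 15 × 55 = 825 ≡ 1 mod 103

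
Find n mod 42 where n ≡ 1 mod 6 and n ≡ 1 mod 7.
M = 6 × 7 = 42. M₁ = 7, y₁ ≡ 1 mod 6. M₂ = 6, y₂ ≡ 6 mod 7. n = 1×7×1 + 1×6×6 ≡ 1 mod 42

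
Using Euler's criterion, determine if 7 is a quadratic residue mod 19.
By Euler's criterion: 7^{9} ≡ 1 mod 19. Since this equals 1, 7 is a QR.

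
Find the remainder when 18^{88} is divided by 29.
By Fermat: 18^{28} ≡ 1 (mod 29). 88 = 3×28 + 4. So 18^{88} ≡ 18^{4} ≡ 25 (mod 29)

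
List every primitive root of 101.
There are φ(100) = 40 primitive roots mod 101: {2, 3, 7, 8, 11, 12, 15, 18, 26, 27, 28, 29, 34, 35, 38, 40, 42, 46, 48, 50, 51, 53, 55, 59, 61, 63, 66, 67, 72, 73, 74, 75, 83, 86, 89, 90, 93, 94, 98, 99}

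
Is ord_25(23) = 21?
Powers of 23 mod 25: 23^1≡23, 23^2≡4, 23^3≡17, 23^4≡16, 23^5≡18, 23^6≡14, 23^7≡22, 23^8≡6, 23^9≡13, 23^10≡24, 23^11≡2, 23^12≡21, 23^13≡8, 23^14≡9, 23^15≡7, 23^16≡11, 23^17≡3, 23^18≡19, 23^19≡12, 23^20≡1. Already 23^20≡1, so the order is 20 < 21. No, the actual order is 20.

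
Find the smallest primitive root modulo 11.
g = 2. For each prime q|10: 2^{5}≡10, 2^{2}≡4, none ≡ 1, so ord_11(2) = 10 and 2 is a primitive root.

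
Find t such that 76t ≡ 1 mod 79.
Since 79 is prime, by Fermat 76^(-1) ≡ 76^{77} ≡ 26 mod 79. Verify: 76 × 26 = 1976 ≡ 1 mod 79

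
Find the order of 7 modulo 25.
Powers of 7 mod 25: 7^1≡7, 7^2≡24, 7^3≡18, 7^4≡1. So the order of 7 is 4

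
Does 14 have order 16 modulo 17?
ord_17(14) divides 16. For each prime q|16: 14^{8}≡16, none ≡ 1. So 14 has order 16 and is a primitive root mod 17.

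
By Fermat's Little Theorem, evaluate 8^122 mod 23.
By Fermat: 8^{22} ≡ 1 mod 23. 122 = 5×22 + 12. So 8^{122} ≡ 8^{12} ≡ 8 mod 23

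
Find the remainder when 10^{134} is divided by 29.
By Fermat: 10^{28} ≡ 1 (mod 29). 134 = 4×28 + 22. So 10^{134} ≡ 10^{22} ≡ 4 (mod 29)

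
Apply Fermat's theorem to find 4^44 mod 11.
By Fermat: 4^{10} ≡ 1 mod 11. 44 = 4×10 + 4. So 4^{44} ≡ 4^{4} ≡ 3 mod 11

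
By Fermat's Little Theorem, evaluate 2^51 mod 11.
By Fermat: 2^{10} ≡ 1 (mod 11). 51 = 5×10 + 1. So 2^{51} ≡ 2^{1} ≡ 2 (mod 11)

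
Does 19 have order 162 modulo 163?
ord_163(19) divides 162. For each prime q|162: 19^{81}≡162, 19^{54}≡58, none ≡ 1. So 19 has order 162 and is a primitive root mod 163.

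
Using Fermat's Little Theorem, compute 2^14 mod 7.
By Fermat: 2^{6} ≡ 1 (mod 7). 14 = 2×6 + 2. So 2^{14} ≡ 2^{2} ≡ 4 (mod 7)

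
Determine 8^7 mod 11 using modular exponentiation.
By repeated squaring (mod 11): 8^{1}≡8, 8^{2}≡9, 8^{4}≡4. Then 8^{7} = 8^{4+2+1} ≡ 4 × 9 × 8 ≡ 2 (mod 11)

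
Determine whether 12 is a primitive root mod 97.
12^{16} ≡ 1 mod 97 and 16 < 96, so ord_97(12) = 16 ≠ 96 and 12 is not a primitive root.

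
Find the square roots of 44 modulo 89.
The square roots of 44 mod 89 are 20 and 69. Verify: 20² = 400 ≡ 44 (mod 89)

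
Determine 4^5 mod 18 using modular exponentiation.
By repeated squaring mod 18: 4^{1}≡4, 4^{2}≡16, 4^{4}≡4. Then 4^{5} = 4^{4+1} ≡ 4 × 4 ≡ 16 mod 18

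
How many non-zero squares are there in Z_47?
The squaring map on Z_47* is 2-to-1, so there are (46)/2 = 23 QRs.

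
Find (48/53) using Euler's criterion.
(48/53) = 48^{26} mod 53 = -1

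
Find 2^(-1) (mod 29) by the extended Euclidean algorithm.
Extended GCD: 2(-14) + 29(1) = 1. So 2^(-1) ≡ -14 ≡ 15 (mod 29). Verify: 2 × 15 = 30 ≡ 1 (mod 29)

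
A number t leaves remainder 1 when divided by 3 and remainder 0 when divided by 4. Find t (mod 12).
M = 3 × 4 = 12. M₁ = 4, y₁ ≡ 1 (mod 3). M₂ = 3, y₂ ≡ 3 (mod 4). t = 1×4×1 + 0×3×3 ≡ 4 (mod 12)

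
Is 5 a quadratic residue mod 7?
By Euler's criterion: 5^{3} ≡ 6 (mod 7). Since this equals -1 (≡ 6), 5 is not a QR.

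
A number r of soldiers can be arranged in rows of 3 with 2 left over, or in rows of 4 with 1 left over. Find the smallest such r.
M = 3 × 4 = 12. M₁ = 4, y₁ ≡ 1 (mod 3). M₂ = 3, y₂ ≡ 3 (mod 4). r = 2×4×1 + 1×3×3 ≡ 5 (mod 12)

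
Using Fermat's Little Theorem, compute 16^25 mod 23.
By Fermat: 16^{22} ≡ 1 mod 23. So 16^{25} = 16^{22} · 16^{3} ≡ 16^{3} ≡ 2 mod 23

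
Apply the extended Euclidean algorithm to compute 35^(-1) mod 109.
Extended GCD: 35(-28) + 109(9) = 1. So 35^(-1) ≡ -28 ≡ 81 (mod 109). Verify: 35 × 81 = 2835 ≡ 1 (mod 109)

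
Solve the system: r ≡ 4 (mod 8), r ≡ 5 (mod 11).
M = 8 × 11 = 88. M₁ = 11, y₁ ≡ 3 (mod 8). M₂ = 8, y₂ ≡ 7 (mod 11). r = 4×11×3 + 5×8×7 ≡ 60 (mod 88)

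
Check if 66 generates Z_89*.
ord_89(66) divides 88. For each prime q|88: 66^{44}≡88, 66^{8}≡2, none ≡ 1. So 66 has order 88 and is a primitive root mod 89.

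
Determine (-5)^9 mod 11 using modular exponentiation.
By repeated squaring mod 11: (-5)^{1}≡6, (-5)^{2}≡3, (-5)^{4}≡9, (-5)^{8}≡4. Then (-5)^{9} = (-5)^{8+1} ≡ 4 × 6 ≡ 2 mod 11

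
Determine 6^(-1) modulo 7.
Since 7 is prime, by Fermat 6^(-1) ≡ 6^{5} ≡ 6 mod 7. Verify: 6 × 6 = 36 ≡ 1 mod 7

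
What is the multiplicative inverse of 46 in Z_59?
Since 59 is prime, by Fermat 46^(-1) ≡ 46^{57} ≡ 9 mod 59. Verify: 46 × 9 = 414 ≡ 1 mod 59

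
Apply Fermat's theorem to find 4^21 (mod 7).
By Fermat: 4^{6} ≡ 1 (mod 7). 21 = 3×6 + 3. So 4^{21} ≡ 4^{3} ≡ 1 (mod 7)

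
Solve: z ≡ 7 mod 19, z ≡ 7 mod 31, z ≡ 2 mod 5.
M = 19 × 31 × 5 = 2945. M₁ = 155, y₁ ≡ 13 mod 19. M₂ = 95, y₂ ≡ 16 mod 31. M₃ = 589, y₃ ≡ 4 mod 5. z = 7×155×13 + 7×95×16 + 2×589×4 ≡ 7 mod 2945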